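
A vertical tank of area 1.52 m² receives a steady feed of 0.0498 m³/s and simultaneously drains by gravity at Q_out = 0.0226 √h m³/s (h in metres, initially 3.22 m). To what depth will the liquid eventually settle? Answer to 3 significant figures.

4.86 m

Volume balance on the tank: A dh/dt = Q_in − 0.0226 √h. At steady state dh/dt = 0:
Q_in = 0.0226 √h_ss ⇒ √h_ss = 0.0498/0.0226 = 2.2035.
h_ss = 2.2035² = 4.8556 m. (Since h₀ = 3.22 m < h_ss, the level will rise toward this value.)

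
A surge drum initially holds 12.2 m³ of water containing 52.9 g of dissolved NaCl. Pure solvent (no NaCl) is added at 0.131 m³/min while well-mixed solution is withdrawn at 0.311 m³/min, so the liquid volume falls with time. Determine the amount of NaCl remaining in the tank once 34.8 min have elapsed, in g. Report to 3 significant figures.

15.2 g

Total volume: dV/dt = Q_in − Q_out = -0.18000 m³/min, so V(t) = 12.2 − 0.18000 t and V(34.8) = 5.9360 m³.
No NaCl enters, so dm/dt = −Q_out · (m/V).
dm/m = −Q_out dt/(V₀ − 0.18000 t); integrating gives ln(m/m₀) = −(Q_out/(Q_in−Q_out)) ln(V/V₀).
m = m₀ (V₀/V)^(Q_out/(Q_in−Q_out)) = 52.9 × (12.2/5.9360)^(-1.7278) = 15.237 g.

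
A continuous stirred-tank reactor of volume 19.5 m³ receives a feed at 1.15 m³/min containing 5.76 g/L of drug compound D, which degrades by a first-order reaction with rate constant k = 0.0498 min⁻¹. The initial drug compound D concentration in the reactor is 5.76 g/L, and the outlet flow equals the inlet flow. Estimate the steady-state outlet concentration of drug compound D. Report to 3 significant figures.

Species balance: V dC/dt = Q C_in − Q C − k V C.
Steady state (dC/dt = 0): C_ss = Q C_in/(Q + kV) = C_in/(1 + kV/Q).
C_ss = 1.15·5.76/(1.15 + 0.0498·19.5) = 6.6240/2.1211 = 3.1229 g/L.

3.12 g/L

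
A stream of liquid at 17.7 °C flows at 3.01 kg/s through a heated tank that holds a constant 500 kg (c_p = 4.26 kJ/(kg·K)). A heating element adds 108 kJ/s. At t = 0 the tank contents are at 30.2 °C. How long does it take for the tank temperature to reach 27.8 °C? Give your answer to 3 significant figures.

148 s

M c_p dT/dt = ṁ c_p (T_in − T) + Q̇.
τ = M/ṁ = 166.11 s; T_ss = T_in + Q̇/(ṁ c_p) = 26.123 °C.
T(t) = T_ss + (T₀ − T_ss) e^(−t/τ). Set T = 27.8:
e^(−t/τ) = (27.8 − 26.123)/(30.2 − 26.123) = 0.41139
t = −166.11 · ln(0.41139) = 147.55 s.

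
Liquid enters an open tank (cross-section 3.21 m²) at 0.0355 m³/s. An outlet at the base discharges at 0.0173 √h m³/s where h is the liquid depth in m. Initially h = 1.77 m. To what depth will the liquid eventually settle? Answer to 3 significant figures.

A dh/dt = Q_in − 0.0173 √h. Steady state requires inflow = outflow:
Q_in = 0.0173 √h_ss ⇒ √h_ss = 0.0355/0.0173 = 2.0520.
h_ss = 2.0520² = 4.2108 m. (Since h₀ = 1.77 m < h_ss, the level will rise toward this value.)

4.21 m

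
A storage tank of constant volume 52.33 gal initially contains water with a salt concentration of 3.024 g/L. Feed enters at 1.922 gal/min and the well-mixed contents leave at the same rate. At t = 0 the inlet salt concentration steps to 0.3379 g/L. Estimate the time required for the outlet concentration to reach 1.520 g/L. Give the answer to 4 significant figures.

22.35 min

Species balance: V dC/dt = Q(C_in − C) ⇒ τ = V/Q = 27.2268 min.
C(t) = C_in + (C₀ − C_in) e^(−t/τ). Set C = 1.520 and solve for t:
e^(−t/τ) = (C − C_in)/(C₀ − C_in) = (1.520 − 0.3379)/(3.024 − 0.3379) = 0.440080
t = −τ ln(…) = 27.2268 × 0.820798 = 22.3477 min.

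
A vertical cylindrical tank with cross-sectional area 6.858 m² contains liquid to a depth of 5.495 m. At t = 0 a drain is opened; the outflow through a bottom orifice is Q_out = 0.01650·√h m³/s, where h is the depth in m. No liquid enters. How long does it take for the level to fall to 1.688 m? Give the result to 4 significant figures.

With no inflow, A dh/dt = −0.01650 √h.
This is separable: 2 d(√h)/dt = −0.01650/A, so √h = √h₀ − (0.01650/(2A)) t.
t = 2A(√h₀ − √h)/0.01650 = 2·6.858·(√5.495 − √1.688)/0.01650
  = 13.7160 × (2.34414 − 1.29923) / 0.01650 = 868.606 s.

868.6 s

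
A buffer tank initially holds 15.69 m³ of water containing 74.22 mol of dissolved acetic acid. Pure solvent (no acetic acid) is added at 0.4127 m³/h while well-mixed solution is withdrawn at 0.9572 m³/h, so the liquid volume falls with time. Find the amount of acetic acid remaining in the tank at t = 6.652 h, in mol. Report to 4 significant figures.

Total volume: dV/dt = Q_in − Q_out = -0.544500 m³/h, so V(t) = 15.69 − 0.544500 t and V(6.652) = 12.0680 m³.
Species balance (pure solvent in): dm/dt = −Q_out · m/V(t).
Separate: dm/m = −Q_out dt/V(t) ⇒ ln(m/m₀) = −(Q_out/(Q_in−Q_out)) ln(V/V₀).
m = m₀ (V₀/V)^(Q_out/(Q_in−Q_out)) = 74.22 × (15.69/12.0680)^(-1.75794) = 46.7882 mol.

46.79 mol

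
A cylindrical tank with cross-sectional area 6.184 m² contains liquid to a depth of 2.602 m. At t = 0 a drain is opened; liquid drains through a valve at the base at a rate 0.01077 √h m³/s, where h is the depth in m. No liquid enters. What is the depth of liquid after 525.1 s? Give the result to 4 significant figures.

1.336 m

A dh/dt = −Q_out = −0.01077 √h.
This is separable: 2 d(√h)/dt = −0.01077/A, so √h = √h₀ − (0.01077/(2A)) t.
√h = √2.602 − 0.01077·525.1/(2·6.184) = 1.61307 − 0.457255 = 1.15582.
h = 1.15582² = 1.33591 m.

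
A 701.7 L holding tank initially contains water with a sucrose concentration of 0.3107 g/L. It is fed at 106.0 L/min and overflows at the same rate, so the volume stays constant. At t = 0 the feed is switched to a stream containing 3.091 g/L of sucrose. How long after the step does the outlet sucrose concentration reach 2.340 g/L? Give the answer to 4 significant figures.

Species balance: V dC/dt = Q(C_in − C) ⇒ τ = V/Q = 6.61981 min.
C(t) = C_in + (C₀ − C_in) e^(−t/τ). Set C = 2.340 and solve for t:
e^(−t/τ) = (C − C_in)/(C₀ − C_in) = (2.340 − 3.091)/(0.3107 − 3.091) = 0.270115
t = −τ ln(…) = 6.61981 × 1.30891 = 8.66473 min.

8.665 min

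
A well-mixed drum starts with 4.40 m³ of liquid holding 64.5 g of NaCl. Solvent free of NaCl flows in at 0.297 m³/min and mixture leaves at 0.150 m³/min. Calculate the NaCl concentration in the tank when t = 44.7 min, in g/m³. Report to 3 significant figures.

Total volume: dV/dt = Q_in − Q_out = 0.14700 m³/min, so V(t) = 4.40 + 0.14700 t and V(44.7) = 10.971 m³.
No NaCl enters, so dm/dt = −Q_out · (m/V).
Separate: dm/m = −Q_out dt/V(t) ⇒ ln(m/m₀) = −(Q_out/(Q_in−Q_out)) ln(V/V₀).
m = m₀ (V₀/V)^(Q_out/(Q_in−Q_out)) = 64.5 × (4.40/10.971)^(1.0204) = 25.391 g.
C = m/V = 25.391/10.971 = 2.3144 g/m³.

2.31 g/m³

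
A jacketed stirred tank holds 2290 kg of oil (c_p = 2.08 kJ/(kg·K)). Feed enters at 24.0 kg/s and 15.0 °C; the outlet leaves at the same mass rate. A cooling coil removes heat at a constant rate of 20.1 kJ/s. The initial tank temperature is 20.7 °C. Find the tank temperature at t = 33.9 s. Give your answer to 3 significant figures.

18.9 °C

M c_p dT/dt = ṁ c_p (T_in − T) − Q̇.
Rearrange: dT/dt = (T_ss − T)/τ with τ = M/ṁ = 95.417 s and T_ss = T_in − Q̇/(ṁ c_p) = 14.597 °C.
Solution: T(t) = T_ss + (T₀ − T_ss) e^(−t/τ).
T(33.9) = 14.597 + (6.1026)·e^(−33.9/95.417) = 14.597 + (6.1026)·0.70097 = 18.875 °C.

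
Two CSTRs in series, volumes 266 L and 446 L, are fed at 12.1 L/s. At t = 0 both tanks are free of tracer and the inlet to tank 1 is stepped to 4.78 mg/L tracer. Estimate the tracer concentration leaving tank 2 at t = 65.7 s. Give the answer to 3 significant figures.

Each tank obeys Vᵢ dCᵢ/dt = Q(Cᵢ₋₁ − Cᵢ), so τᵢ = Vᵢ/Q.
τ₁ = 266/12.1 = 21.983 s; τ₂ = 446/12.1 = 36.860 s.
Solving the cascade with C₁(0)=C₂(0)=0 gives C₂(t) = C_in[1 − (τ₁ e^(−t/τ₁) − τ₂ e^(−t/τ₂))/(τ₁ − τ₂)].
At t = 65.7: e^(−t/τ₁) = 0.050357, e^(−t/τ₂) = 0.16823.
C₂ = 4.78·[1 − (21.983·0.050357 − 36.860·0.16823)/(-14.876)] = 4.78·0.65759 = 3.1433 mg/L.

3.14 mg/L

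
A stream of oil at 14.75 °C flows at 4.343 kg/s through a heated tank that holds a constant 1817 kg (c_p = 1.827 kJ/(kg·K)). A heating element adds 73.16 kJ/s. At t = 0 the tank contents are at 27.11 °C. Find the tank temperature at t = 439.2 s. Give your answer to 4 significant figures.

25.07 °C

First-law balance (no shaft work): M c_p dT/dt = ṁ c_p (T_in − T) + 73.16.
τ = M/ṁ = 418.374 s; T_ss = T_in + Q̇/(ṁ c_p) = 14.75 + 73.16/(4.343·1.827) = 23.9703 °C.
T approaches T_ss exponentially: T(t) = T_ss + (T₀ − T_ss) e^(−t/τ).
T(439.2) = 23.9703 + (3.13969)·e^(−439.2/418.374) = 23.9703 + (3.13969)·0.350016 = 25.0692 °C.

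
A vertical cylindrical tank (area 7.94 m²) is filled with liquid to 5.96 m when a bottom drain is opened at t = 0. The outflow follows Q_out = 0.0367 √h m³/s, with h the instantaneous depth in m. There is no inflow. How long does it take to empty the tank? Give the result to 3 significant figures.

Volume balance on the tank: A dh/dt = −0.0367 √h.
This is separable: 2 d(√h)/dt = −0.0367/A, so √h = √h₀ − (0.0367/(2A)) t.
Set h = 0: 2√h₀ = (0.0367/A) t_empty ⇒ t_empty = 2A√h₀/0.0367.
t_empty = 2·7.94·√5.96/0.0367 = 15.880·2.4413/0.0367 = 1056.3 s.

1060 s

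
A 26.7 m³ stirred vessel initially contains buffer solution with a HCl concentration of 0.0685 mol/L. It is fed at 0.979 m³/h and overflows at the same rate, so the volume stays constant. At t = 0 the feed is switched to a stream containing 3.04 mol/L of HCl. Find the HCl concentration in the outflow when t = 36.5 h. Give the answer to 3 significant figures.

Species balance on the tank: V dC/dt = Q(C_in − C).
Time constant τ = V/Q = 26.7/0.979 = 27.273 h.
Solution: C(t) = C_in + (C₀ − C_in) e^(−t/τ).
C(36.5) = 3.04 + (0.0685 − 3.04)·e^(−36.5/27.273) = 3.04 + (-2.9715)·0.26228 = 2.2606 mol/L.

2.26 mol/L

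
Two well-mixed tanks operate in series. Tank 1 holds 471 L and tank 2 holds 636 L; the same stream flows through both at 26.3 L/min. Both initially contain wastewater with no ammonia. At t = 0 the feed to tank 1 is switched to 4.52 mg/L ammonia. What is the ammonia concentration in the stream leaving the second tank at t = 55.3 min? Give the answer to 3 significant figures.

3.34 mg/L

Each tank obeys Vᵢ dCᵢ/dt = Q(Cᵢ₋₁ − Cᵢ), so τᵢ = Vᵢ/Q.
τ₁ = 471/26.3 = 17.909 min; τ₂ = 636/26.3 = 24.183 min.
Solving the cascade with C₁(0)=C₂(0)=0 gives C₂(t) = C_in[1 − (τ₁ e^(−t/τ₁) − τ₂ e^(−t/τ₂))/(τ₁ − τ₂)].
At t = 55.3: e^(−t/τ₁) = 0.045599, e^(−t/τ₂) = 0.10159.
C₂ = 4.52·[1 − (17.909·0.045599 − 24.183·0.10159)/(-6.2738)] = 4.52·0.73857 = 3.3383 mg/L.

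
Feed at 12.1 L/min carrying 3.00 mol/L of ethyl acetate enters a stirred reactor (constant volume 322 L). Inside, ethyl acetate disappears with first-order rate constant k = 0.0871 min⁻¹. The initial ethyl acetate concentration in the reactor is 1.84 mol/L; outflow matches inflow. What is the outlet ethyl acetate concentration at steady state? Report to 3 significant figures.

Accumulation = in − out − consumed: V dC/dt = Q C_in − Q C − k V C.
Steady state (dC/dt = 0): C_ss = Q C_in/(Q + kV) = C_in/(1 + kV/Q).
C_ss = 12.1·3.00/(12.1 + 0.0871·322) = 36.300/40.146 = 0.90420 mol/L.

0.904 mol/L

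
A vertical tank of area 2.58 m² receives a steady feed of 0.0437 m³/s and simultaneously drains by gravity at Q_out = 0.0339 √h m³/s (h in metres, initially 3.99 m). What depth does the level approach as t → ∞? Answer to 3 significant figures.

1.66 m

A dh/dt = Q_in − 0.0339 √h. Steady state requires inflow = outflow:
Q_in = 0.0339 √h_ss ⇒ √h_ss = 0.0437/0.0339 = 1.2891.
h_ss = 1.2891² = 1.6617 m. (Since h₀ = 3.99 m > h_ss, the level will fall toward this value.)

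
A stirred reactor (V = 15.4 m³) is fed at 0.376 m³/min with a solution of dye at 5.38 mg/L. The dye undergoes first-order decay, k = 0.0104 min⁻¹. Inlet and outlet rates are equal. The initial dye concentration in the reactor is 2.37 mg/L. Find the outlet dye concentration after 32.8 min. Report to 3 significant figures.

3.33 mg/L

V dC/dt = Q(C_in − C) − k V C.
dC/dt = (Q/V) C_in − (Q/V + k) C; effective rate a = Q/V + k = 0.024416 + 0.0104 = 0.034816 min⁻¹.
C_ss = Q C_in/(Q + kV) = 3.7729 mg/L; C(t) = C_ss + (C₀ − C_ss) e^(−a t).
C(32.8) = 3.7729 + (-1.4029)·e^(−0.034816·32.8) = 3.7729 + (-1.4029)·0.31920 = 3.3251 mg/L.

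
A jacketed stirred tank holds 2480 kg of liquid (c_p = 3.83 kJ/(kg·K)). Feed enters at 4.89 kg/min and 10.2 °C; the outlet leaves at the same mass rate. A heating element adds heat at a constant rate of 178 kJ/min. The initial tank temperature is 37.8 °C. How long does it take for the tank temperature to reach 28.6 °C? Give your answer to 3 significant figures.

Energy balance: M c_p dT/dt = ṁ c_p (T_in − T) + 178.
τ = M/ṁ = 507.16 min; T_ss = T_in + Q̇/(ṁ c_p) = 19.704 °C.
T(t) = T_ss + (T₀ − T_ss) e^(−t/τ). Set T = 28.6:
e^(−t/τ) = (28.6 − 19.704)/(37.8 − 19.704) = 0.49160
t = −507.16 · ln(0.49160) = 360.13 min.

360 min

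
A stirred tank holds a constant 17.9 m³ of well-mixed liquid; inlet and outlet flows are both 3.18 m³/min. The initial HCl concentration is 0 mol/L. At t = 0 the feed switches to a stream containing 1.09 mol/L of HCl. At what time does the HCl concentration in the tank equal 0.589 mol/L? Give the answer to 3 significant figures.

4.38 min

Species balance: V dC/dt = Q(C_in − C) ⇒ τ = V/Q = 5.6289 min.
C(t) = C_in + (C₀ − C_in) e^(−t/τ). Set C = 0.589 and solve for t:
e^(−t/τ) = (C − C_in)/(C₀ − C_in) = (0.589 − 1.09)/(0 − 1.09) = 0.45963
t = −τ ln(…) = 5.6289 × 0.77733 = 4.3755 min.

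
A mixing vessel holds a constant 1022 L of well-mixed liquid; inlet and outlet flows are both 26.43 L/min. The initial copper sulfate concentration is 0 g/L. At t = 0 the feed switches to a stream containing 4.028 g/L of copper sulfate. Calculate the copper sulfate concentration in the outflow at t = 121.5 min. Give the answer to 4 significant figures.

3.854 g/L

Transient balance on the dissolved component: V dC/dt = Q(C_in − C).
So dC/dt = (C_in − C)/τ with τ = V/Q = 1022/26.43 = 38.6682 min.
Solution: C(t) = C_in + (C₀ − C_in) e^(−t/τ).
C(121.5) = 4.028 + (0 − 4.028)·e^(−121.5/38.6682) = 4.028 + (-4.02800)·0.0431912 = 3.85403 g/L.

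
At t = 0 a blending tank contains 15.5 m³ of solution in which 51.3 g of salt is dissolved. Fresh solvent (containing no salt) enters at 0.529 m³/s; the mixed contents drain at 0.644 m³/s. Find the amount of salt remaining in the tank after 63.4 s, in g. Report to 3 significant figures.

Total volume: dV/dt = Q_in − Q_out = -0.11500 m³/s, so V(t) = 15.5 − 0.11500 t and V(63.4) = 8.2090 m³.
Solute balance: dm/dt = 0 − Q_out C = −Q_out m/V(t).
Separate: dm/m = −Q_out dt/V(t) ⇒ ln(m/m₀) = −(Q_out/(Q_in−Q_out)) ln(V/V₀).
m = m₀ (V₀/V)^(Q_out/(Q_in−Q_out)) = 51.3 × (15.5/8.2090)^(-5.6000) = 1.4598 g.

1.46 g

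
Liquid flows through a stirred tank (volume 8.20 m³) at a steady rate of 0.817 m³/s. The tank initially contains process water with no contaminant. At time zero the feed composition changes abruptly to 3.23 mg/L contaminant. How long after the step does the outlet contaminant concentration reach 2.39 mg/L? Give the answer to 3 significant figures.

Mass balance on the solute (V constant): V dC/dt = Q(C_in − C), so τ = V/Q = 10.037 s.
C(t) = C_in + (C₀ − C_in) e^(−t/τ). Set C = 2.39 and solve for t:
e^(−t/τ) = (C − C_in)/(C₀ − C_in) = (2.39 − 3.23)/(0 − 3.23) = 0.26006
t = −τ ln(…) = 10.037 × 1.3468 = 13.518 s.

13.5 s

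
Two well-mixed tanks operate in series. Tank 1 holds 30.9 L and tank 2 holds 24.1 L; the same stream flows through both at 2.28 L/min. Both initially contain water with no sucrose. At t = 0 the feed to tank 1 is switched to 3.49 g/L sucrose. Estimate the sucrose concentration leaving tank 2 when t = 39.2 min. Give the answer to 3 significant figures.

2.91 g/L

Each tank obeys Vᵢ dCᵢ/dt = Q(Cᵢ₋₁ − Cᵢ), so τᵢ = Vᵢ/Q.
τ₁ = 30.9/2.28 = 13.553 min; τ₂ = 24.1/2.28 = 10.570 min.
Solving the cascade with C₁(0)=C₂(0)=0 gives C₂(t) = C_in[1 − (τ₁ e^(−t/τ₁) − τ₂ e^(−t/τ₂))/(τ₁ − τ₂)].
At t = 39.2: e^(−t/τ₁) = 0.055441, e^(−t/τ₂) = 0.024513.
C₂ = 3.49·[1 − (13.553·0.055441 − 10.570·0.024513)/(2.9825)] = 3.49·0.83494 = 2.9140 g/L.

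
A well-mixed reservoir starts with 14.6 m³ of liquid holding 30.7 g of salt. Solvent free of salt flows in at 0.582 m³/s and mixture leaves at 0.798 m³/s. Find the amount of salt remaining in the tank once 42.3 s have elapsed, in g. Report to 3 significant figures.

Let m(t) be the amount of salt. Volume: V(t) = V₀ + (Q_in − Q_out) t = 14.6 − 0.21600 t; V(42.3) = 5.4632 m³.
Species balance (pure solvent in): dm/dt = −Q_out · m/V(t).
dm/m = −Q_out dt/(V₀ − 0.21600 t); integrating gives ln(m/m₀) = −(Q_out/(Q_in−Q_out)) ln(V/V₀).
m = m₀ (V₀/V)^(Q_out/(Q_in−Q_out)) = 30.7 × (14.6/5.4632)^(-3.6944) = 0.81275 g.

0.813 g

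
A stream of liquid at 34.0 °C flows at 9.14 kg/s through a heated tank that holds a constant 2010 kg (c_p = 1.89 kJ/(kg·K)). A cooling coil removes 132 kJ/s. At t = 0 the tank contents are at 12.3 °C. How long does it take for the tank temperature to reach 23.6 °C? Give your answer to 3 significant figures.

358 s

M c_p dT/dt = ṁ c_p (T_in − T) − Q̇.
τ = M/ṁ = 219.91 s; T_ss = T_in − Q̇/(ṁ c_p) = 26.359 °C.
T(t) = T_ss + (T₀ − T_ss) e^(−t/τ). Set T = 23.6:
e^(−t/τ) = (23.6 − 26.359)/(12.3 − 26.359) = 0.19623
t = −219.91 · ln(0.19623) = 358.12 s.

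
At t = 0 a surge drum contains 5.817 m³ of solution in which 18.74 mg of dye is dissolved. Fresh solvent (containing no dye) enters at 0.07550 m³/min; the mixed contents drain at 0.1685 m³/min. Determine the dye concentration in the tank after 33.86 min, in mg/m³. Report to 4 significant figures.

Total volume: dV/dt = Q_in − Q_out = -0.0930000 m³/min, so V(t) = 5.817 − 0.0930000 t and V(33.86) = 2.66802 m³.
No dye enters, so dm/dt = −Q_out · (m/V).
dm/m = −Q_out dt/(V₀ − 0.0930000 t); integrating gives ln(m/m₀) = −(Q_out/(Q_in−Q_out)) ln(V/V₀).
m = m₀ (V₀/V)^(Q_out/(Q_in−Q_out)) = 18.74 × (5.817/2.66802)^(-1.81183) = 4.56507 mg.
C = m/V = 4.56507/2.66802 = 1.71103 mg/m³.

1.711 mg/m³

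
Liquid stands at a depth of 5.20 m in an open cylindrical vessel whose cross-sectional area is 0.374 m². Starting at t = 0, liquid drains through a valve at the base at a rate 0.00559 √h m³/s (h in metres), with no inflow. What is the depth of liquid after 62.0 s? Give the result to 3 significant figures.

3.30 m

With no inflow, A dh/dt = −0.00559 √h.
∫ h^(−1/2) dh = −(0.00559/A) ∫ dt, giving 2√h = 2√h₀ − (0.00559/A) t.
√h = √5.20 − 0.00559·62.0/(2·0.374) = 2.2804 − 0.46334 = 1.8170.
h = 1.8170² = 3.3015 m.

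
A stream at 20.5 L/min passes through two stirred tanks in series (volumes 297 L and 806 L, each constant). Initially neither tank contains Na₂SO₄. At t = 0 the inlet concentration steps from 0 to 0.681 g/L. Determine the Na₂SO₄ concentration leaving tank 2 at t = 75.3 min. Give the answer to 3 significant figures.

0.524 g/L

Time constants: τᵢ = Vᵢ/Q for each well-mixed tank.
τ₁ = 297/20.5 = 14.488 min; τ₂ = 806/20.5 = 39.317 min.
Solving the cascade with C₁(0)=C₂(0)=0 gives C₂(t) = C_in[1 − (τ₁ e^(−t/τ₁) − τ₂ e^(−t/τ₂))/(τ₁ − τ₂)].
At t = 75.3: e^(−t/τ₁) = 0.0055305, e^(−t/τ₂) = 0.14731.
C₂ = 0.681·[1 − (14.488·0.0055305 − 39.317·0.14731)/(-24.829)] = 0.681·0.76996 = 0.52434 g/L.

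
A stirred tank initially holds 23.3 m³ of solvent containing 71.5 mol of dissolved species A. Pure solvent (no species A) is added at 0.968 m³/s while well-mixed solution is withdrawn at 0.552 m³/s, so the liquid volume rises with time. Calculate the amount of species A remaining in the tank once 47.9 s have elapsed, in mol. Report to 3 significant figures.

31.5 mol

Let m(t) be the amount of species A. Volume: V(t) = V₀ + (Q_in − Q_out) t = 23.3 + 0.41600 t; V(47.9) = 43.226 m³.
Species balance (pure solvent in): dm/dt = −Q_out · m/V(t).
dm/m = −Q_out dt/(V₀ + 0.41600 t); integrating gives ln(m/m₀) = −(Q_out/(Q_in−Q_out)) ln(V/V₀).
m = m₀ (V₀/V)^(Q_out/(Q_in−Q_out)) = 71.5 × (23.3/43.226)^(1.3269) = 31.490 mol.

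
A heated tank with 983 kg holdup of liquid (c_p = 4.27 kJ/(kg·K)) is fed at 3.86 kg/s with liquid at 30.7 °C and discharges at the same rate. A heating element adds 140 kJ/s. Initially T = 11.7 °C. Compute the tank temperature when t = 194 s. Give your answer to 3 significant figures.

M c_p dT/dt = ṁ c_p (T_in − T) + Q̇.
τ = M/ṁ = 254.66 s; T_ss = T_in + Q̇/(ṁ c_p) = 30.7 + 140/(3.86·4.27) = 39.194 °C.
This is linear first-order; T(t) = T_ss + (T₀ − T_ss) e^(−t/τ).
T(194) = 39.194 + (-27.494)·e^(−194/254.66) = 39.194 + (-27.494)·0.46683 = 26.359 °C.

26.4 °C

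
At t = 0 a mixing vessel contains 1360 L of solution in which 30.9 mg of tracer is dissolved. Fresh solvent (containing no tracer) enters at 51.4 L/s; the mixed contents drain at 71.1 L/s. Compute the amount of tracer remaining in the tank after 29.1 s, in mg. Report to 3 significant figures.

4.29 mg

Let m(t) be the amount of tracer. Volume: V(t) = V₀ + (Q_in − Q_out) t = 1360 − 19.700 t; V(29.1) = 786.73 L.
No tracer enters, so dm/dt = −Q_out · (m/V).
Separate: dm/m = −Q_out dt/V(t) ⇒ ln(m/m₀) = −(Q_out/(Q_in−Q_out)) ln(V/V₀).
m = m₀ (V₀/V)^(Q_out/(Q_in−Q_out)) = 30.9 × (1360/786.73)^(-3.6091) = 4.2857 mg.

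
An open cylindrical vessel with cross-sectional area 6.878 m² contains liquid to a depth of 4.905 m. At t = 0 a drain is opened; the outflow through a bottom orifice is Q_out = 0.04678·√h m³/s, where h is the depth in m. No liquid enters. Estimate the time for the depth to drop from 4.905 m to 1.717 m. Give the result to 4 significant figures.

Unsteady balance on liquid volume: A dh/dt = −0.04678 √h.
∫ h^(−1/2) dh = −(0.04678/A) ∫ dt, giving 2√h = 2√h₀ − (0.04678/A) t.
t = 2A(√h₀ − √h)/0.04678 = 2·6.878·(√4.905 − √1.717)/0.04678
  = 13.7560 × (2.21472 − 1.31034) / 0.04678 = 265.940 s.

265.9 s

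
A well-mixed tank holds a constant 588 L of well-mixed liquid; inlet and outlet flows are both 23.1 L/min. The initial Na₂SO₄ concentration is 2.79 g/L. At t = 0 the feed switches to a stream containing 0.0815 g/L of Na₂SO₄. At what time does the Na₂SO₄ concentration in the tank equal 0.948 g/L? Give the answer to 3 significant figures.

Mass balance on the solute (V constant): V dC/dt = Q(C_in − C), so τ = V/Q = 25.455 min.
C(t) = C_in + (C₀ − C_in) e^(−t/τ). Set C = 0.948 and solve for t:
e^(−t/τ) = (C − C_in)/(C₀ − C_in) = (0.948 − 0.0815)/(2.79 − 0.0815) = 0.31992
t = −τ ln(…) = 25.455 × 1.1397 = 29.010 min.

29.0 min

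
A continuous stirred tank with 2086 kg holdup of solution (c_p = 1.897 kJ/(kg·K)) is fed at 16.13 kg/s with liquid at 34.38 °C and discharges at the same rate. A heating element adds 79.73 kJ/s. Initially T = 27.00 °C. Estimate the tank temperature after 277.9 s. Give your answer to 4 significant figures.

35.82 °C

First-law balance (no shaft work): M c_p dT/dt = ṁ c_p (T_in − T) + 79.73.
τ = M/ṁ = 129.324 s; T_ss = T_in + Q̇/(ṁ c_p) = 34.38 + 79.73/(16.13·1.897) = 36.9857 °C.
Integrating: T(t) = T_ss + (T₀ − T_ss) e^(−t/τ).
T(277.9) = 36.9857 + (-9.98567)·e^(−277.9/129.324) = 36.9857 + (-9.98567)·0.116617 = 35.8212 °C.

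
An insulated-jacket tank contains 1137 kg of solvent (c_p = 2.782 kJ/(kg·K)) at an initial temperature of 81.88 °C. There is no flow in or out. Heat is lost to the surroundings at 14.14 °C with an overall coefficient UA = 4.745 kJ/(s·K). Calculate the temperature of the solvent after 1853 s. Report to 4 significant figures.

M c_p dT/dt = −UA(T − T_amb).
dT/dt = (T_ss − T)/τ with T_ss = T_amb = 14.1400 °C, τ = M c_p/UA = 1137·2.782/4.745 = 666.625 s.
T approaches T_ss exponentially: T(t) = T_ss + (T₀ − T_ss) e^(−t/τ).
T(1853) = 14.1400 + (67.7400)·0.0620587 = 18.3439 °C.

18.34 °C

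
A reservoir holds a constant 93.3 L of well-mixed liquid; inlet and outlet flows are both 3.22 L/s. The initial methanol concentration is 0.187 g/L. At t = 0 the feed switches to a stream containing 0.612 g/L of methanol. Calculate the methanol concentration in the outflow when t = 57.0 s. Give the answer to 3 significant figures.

0.553 g/L

Unsteady species balance (constant V, well mixed): V dC/dt = Q(C_in − C).
So dC/dt = (C_in − C)/τ with τ = V/Q = 93.3/3.22 = 28.975 s.
Integrating: C(t) = C_in + (C₀ − C_in) e^(−t/τ).
C(57.0) = 0.612 + (0.187 − 0.612)·e^(−57.0/28.975) = 0.612 + (-0.42500)·0.13985 = 0.55256 g/L.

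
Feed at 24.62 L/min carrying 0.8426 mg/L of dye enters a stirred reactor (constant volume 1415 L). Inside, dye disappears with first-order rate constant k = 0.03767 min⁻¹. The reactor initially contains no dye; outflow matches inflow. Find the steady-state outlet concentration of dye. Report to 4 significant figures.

V dC/dt = Q(C_in − C) − k V C.
At steady state: 0 = Q C_in − (Q + kV) C_ss, so C_ss = Q C_in/(Q + kV).
C_ss = 24.62·0.8426/(24.62 + 0.03767·1415) = 20.7448/77.9231 = 0.266222 mg/L.

0.2662 mg/L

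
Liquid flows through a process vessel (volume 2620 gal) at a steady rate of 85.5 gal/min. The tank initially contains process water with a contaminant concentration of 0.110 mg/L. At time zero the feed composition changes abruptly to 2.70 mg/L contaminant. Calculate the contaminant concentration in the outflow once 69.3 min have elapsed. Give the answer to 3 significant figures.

2.43 mg/L

Species balance on the tank: V dC/dt = Q(C_in − C).
Rewrite as dC/dt + C/τ = C_in/τ, τ = V/Q = 30.643 min.
C approaches C_in exponentially: C(t) = C_in + (C₀ − C_in) e^(−t/τ).
C(69.3) = 2.70 + (0.110 − 2.70)·e^(−69.3/30.643) = 2.70 + (-2.5900)·0.10419 = 2.4301 mg/L.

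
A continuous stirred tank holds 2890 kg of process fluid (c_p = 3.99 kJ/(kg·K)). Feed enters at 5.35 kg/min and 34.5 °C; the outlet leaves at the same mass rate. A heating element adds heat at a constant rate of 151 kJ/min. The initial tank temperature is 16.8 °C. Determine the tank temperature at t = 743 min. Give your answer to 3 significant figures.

35.3 °C

Energy balance: M c_p dT/dt = ṁ c_p (T_in − T) + 151.
τ = M/ṁ = 540.19 min; T_ss = T_in + Q̇/(ṁ c_p) = 34.5 + 151/(5.35·3.99) = 41.574 °C.
T approaches T_ss exponentially: T(t) = T_ss + (T₀ − T_ss) e^(−t/τ).
T(743) = 41.574 + (-24.774)·e^(−743/540.19) = 41.574 + (-24.774)·0.25273 = 35.313 °C.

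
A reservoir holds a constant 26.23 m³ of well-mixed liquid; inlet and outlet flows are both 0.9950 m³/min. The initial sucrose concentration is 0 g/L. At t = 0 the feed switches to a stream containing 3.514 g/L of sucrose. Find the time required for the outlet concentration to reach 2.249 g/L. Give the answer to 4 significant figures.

26.93 min

Species balance: V dC/dt = Q(C_in − C) ⇒ τ = V/Q = 26.3618 min.
C(t) = C_in + (C₀ − C_in) e^(−t/τ). Set C = 2.249 and solve for t:
e^(−t/τ) = (C − C_in)/(C₀ − C_in) = (2.249 − 3.514)/(0 − 3.514) = 0.359989
t = −τ ln(…) = 26.3618 × 1.02168 = 26.9334 min.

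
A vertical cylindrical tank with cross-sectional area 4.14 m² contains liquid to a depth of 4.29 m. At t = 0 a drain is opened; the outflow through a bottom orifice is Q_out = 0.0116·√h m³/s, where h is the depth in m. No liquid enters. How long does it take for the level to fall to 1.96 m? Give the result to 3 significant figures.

479 s

With no inflow, A dh/dt = −0.0116 √h.
Separate and integrate: 2(√h − √h₀) = −(0.0116/A) t.
t = 2A(√h₀ − √h)/0.0116 = 2·4.14·(√4.29 − √1.96)/0.0116
  = 8.2800 × (2.0712 − 1.4000) / 0.0116 = 479.12 s.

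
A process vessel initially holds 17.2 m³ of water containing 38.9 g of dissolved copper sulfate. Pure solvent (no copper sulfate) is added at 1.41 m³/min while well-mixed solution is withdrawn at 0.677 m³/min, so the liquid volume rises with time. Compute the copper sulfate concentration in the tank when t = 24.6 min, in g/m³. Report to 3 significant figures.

0.569 g/m³

Total volume: dV/dt = Q_in − Q_out = 0.73300 m³/min, so V(t) = 17.2 + 0.73300 t and V(24.6) = 35.232 m³.
No copper sulfate enters, so dm/dt = −Q_out · (m/V).
dm/m = −Q_out dt/(V₀ + 0.73300 t); integrating gives ln(m/m₀) = −(Q_out/(Q_in−Q_out)) ln(V/V₀).
m = m₀ (V₀/V)^(Q_out/(Q_in−Q_out)) = 38.9 × (17.2/35.232)^(0.92360) = 20.060 g.
C = m/V = 20.060/35.232 = 0.56938 g/m³.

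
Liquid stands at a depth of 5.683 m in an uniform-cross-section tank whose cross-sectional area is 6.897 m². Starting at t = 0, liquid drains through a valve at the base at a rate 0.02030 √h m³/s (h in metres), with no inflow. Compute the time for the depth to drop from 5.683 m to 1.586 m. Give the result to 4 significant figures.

764.1 s

Accumulation of liquid (constant cross-section A): A dh/dt = −0.02030 √h.
∫ h^(−1/2) dh = −(0.02030/A) ∫ dt, giving 2√h = 2√h₀ − (0.02030/A) t.
t = 2A(√h₀ − √h)/0.02030 = 2·6.897·(√5.683 − √1.586)/0.02030
  = 13.7940 × (2.38390 − 1.25936) / 0.02030 = 764.133 s.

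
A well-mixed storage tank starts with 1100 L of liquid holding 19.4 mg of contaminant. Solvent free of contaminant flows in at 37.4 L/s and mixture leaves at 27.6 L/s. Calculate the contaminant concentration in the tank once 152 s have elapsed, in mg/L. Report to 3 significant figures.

0.000672 mg/L

Total volume: dV/dt = Q_in − Q_out = 9.8000 L/s, so V(t) = 1100 + 9.8000 t and V(152) = 2589.6 L.
Solute balance: dm/dt = 0 − Q_out C = −Q_out m/V(t).
Separate: dm/m = −Q_out dt/V(t) ⇒ ln(m/m₀) = −(Q_out/(Q_in−Q_out)) ln(V/V₀).
m = m₀ (V₀/V)^(Q_out/(Q_in−Q_out)) = 19.4 × (1100/2589.6)^(2.8163) = 1.7401 mg.
C = m/V = 1.7401/2589.6 = 0.00067196 mg/L.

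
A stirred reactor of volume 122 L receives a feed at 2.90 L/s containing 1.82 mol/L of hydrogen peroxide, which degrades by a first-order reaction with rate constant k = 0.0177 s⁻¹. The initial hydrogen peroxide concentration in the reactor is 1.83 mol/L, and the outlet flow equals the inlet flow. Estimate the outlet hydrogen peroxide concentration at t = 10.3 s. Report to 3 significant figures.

Species balance: V dC/dt = Q C_in − Q C − k V C.
This is linear with rate a = Q/V + k = 0.041470 s⁻¹.
C_ss = Q C_in/(Q + kV) = 1.0432 mol/L; C(t) = C_ss + (C₀ − C_ss) e^(−a t).
C(10.3) = 1.0432 + (0.78679)·e^(−0.041470·10.3) = 1.0432 + (0.78679)·0.65237 = 1.5565 mol/L.

1.56 mol/L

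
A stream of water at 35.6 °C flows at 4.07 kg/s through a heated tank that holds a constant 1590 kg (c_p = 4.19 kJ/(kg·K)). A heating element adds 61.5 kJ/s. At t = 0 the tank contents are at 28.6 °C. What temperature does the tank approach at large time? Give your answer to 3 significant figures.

39.2 °C

M c_p dT/dt = ṁ c_p (T_in − T) + Q̇.
At steady state dT/dt = 0 ⇒ T_ss = T_in + Q̇/(ṁ c_p) = 35.6 + 61.5/(4.07·4.19) = 39.206 °C.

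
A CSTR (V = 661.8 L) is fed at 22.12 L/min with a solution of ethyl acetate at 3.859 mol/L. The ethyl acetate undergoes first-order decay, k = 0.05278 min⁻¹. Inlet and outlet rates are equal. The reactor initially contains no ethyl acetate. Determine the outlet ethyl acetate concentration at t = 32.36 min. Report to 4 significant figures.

V dC/dt = Q(C_in − C) − k V C.
dC/dt = (Q/V) C_in − (Q/V + k) C; effective rate a = Q/V + k = 0.0334240 + 0.05278 = 0.0862040 min⁻¹.
C_ss = Q C_in/(Q + kV) = 1.49626 mol/L; C(t) = C_ss + (C₀ − C_ss) e^(−a t).
C(32.36) = 1.49626 + (-1.49626)·e^(−0.0862040·32.36) = 1.49626 + (-1.49626)·0.0614482 = 1.40431 mol/L.

1.404 mol/L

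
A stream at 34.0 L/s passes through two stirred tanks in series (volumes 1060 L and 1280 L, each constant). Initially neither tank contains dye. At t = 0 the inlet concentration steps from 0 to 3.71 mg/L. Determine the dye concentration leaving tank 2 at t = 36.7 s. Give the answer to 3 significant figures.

Species balance on tank i: dCᵢ/dt = (Cᵢ₋₁ − Cᵢ)/τᵢ with τᵢ = Vᵢ/Q.
τ₁ = 1060/34.0 = 31.176 s; τ₂ = 1280/34.0 = 37.647 s.
Solving the cascade with C₁(0)=C₂(0)=0 gives C₂(t) = C_in[1 − (τ₁ e^(−t/τ₁) − τ₂ e^(−t/τ₂))/(τ₁ − τ₂)].
At t = 36.7: e^(−t/τ₁) = 0.30815, e^(−t/τ₂) = 0.37725.
C₂ = 3.71·[1 − (31.176·0.30815 − 37.647·0.37725)/(-6.4706)] = 3.71·0.28980 = 1.0752 mg/L.

1.08 mg/L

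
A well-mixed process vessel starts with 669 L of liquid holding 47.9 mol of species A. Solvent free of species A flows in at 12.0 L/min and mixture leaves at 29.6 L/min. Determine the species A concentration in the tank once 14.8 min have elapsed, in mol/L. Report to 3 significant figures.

Total volume: dV/dt = Q_in − Q_out = -17.600 L/min, so V(t) = 669 − 17.600 t and V(14.8) = 408.52 L.
No species A enters, so dm/dt = −Q_out · (m/V).
Separate: dm/m = −Q_out dt/V(t) ⇒ ln(m/m₀) = −(Q_out/(Q_in−Q_out)) ln(V/V₀).
m = m₀ (V₀/V)^(Q_out/(Q_in−Q_out)) = 47.9 × (669/408.52)^(-1.6818) = 20.896 mol.
C = m/V = 20.896/408.52 = 0.051151 mol/L.

0.0512 mol/L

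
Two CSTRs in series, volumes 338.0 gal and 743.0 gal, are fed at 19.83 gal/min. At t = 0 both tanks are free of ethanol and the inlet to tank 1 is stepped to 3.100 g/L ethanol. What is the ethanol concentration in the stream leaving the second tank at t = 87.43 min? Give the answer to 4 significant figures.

Time constants: τᵢ = Vᵢ/Q for each well-mixed tank.
τ₁ = 338.0/19.83 = 17.0449 min; τ₂ = 743.0/19.83 = 37.4685 min.
Tank 1: C₁ = C_in(1 − e^(−t/τ₁)). Tank 2 (τ₁ ≠ τ₂): C₂ = C_in[1 − (τ₁ e^(−t/τ₁) − τ₂ e^(−t/τ₂))/(τ₁ − τ₂)].
At t = 87.43: e^(−t/τ₁) = 0.00592012, e^(−t/τ₂) = 0.0969628.
C₂ = 3.100·[1 − (17.0449·0.00592012 − 37.4685·0.0969628)/(-20.4236)] = 3.100·0.827056 = 2.56387 g/L.

2.564 g/L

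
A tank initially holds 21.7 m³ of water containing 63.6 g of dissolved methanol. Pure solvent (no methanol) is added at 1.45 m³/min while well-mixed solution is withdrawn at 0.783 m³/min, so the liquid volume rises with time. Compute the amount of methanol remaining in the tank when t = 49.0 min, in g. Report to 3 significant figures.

21.6 g

Let m(t) be the amount of methanol. Volume: V(t) = V₀ + (Q_in − Q_out) t = 21.7 + 0.66700 t; V(49.0) = 54.383 m³.
Solute balance: dm/dt = 0 − Q_out C = −Q_out m/V(t).
Separate: dm/m = −Q_out dt/V(t) ⇒ ln(m/m₀) = −(Q_out/(Q_in−Q_out)) ln(V/V₀).
m = m₀ (V₀/V)^(Q_out/(Q_in−Q_out)) = 63.6 × (21.7/54.383)^(1.1739) = 21.630 g.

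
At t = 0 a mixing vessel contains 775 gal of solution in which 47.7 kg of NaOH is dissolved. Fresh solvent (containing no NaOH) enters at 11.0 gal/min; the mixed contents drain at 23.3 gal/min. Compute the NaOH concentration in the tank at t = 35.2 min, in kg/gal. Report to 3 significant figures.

0.0296 kg/gal

Let m(t) be the amount of NaOH. Volume: V(t) = V₀ + (Q_in − Q_out) t = 775 − 12.300 t; V(35.2) = 342.04 gal.
Species balance (pure solvent in): dm/dt = −Q_out · m/V(t).
dm/m = −Q_out dt/(V₀ − 12.300 t); integrating gives ln(m/m₀) = −(Q_out/(Q_in−Q_out)) ln(V/V₀).
m = m₀ (V₀/V)^(Q_out/(Q_in−Q_out)) = 47.7 × (775/342.04)^(-1.8943) = 10.130 kg.
C = m/V = 10.130/342.04 = 0.029617 kg/gal.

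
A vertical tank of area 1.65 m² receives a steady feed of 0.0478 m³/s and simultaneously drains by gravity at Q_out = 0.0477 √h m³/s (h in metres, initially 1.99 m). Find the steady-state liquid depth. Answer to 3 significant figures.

A dh/dt = Q_in − 0.0477 √h. Steady state requires inflow = outflow:
Q_in = 0.0477 √h_ss ⇒ √h_ss = 0.0478/0.0477 = 1.0021.
h_ss = 1.0021² = 1.0042 m. (Since h₀ = 1.99 m > h_ss, the level will fall toward this value.)

1.00 m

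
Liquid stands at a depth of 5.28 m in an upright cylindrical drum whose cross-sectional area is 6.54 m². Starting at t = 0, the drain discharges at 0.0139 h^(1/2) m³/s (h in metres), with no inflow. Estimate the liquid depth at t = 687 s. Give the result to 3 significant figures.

Mass balance (ρ constant): A dh/dt = −0.0139 √h.
∫ h^(−1/2) dh = −(0.0139/A) ∫ dt, giving 2√h = 2√h₀ − (0.0139/A) t.
√h = √5.28 − 0.0139·687/(2·6.54) = 2.2978 − 0.73007 = 1.5678.
h = 1.5678² = 2.4579 m.

2.46 m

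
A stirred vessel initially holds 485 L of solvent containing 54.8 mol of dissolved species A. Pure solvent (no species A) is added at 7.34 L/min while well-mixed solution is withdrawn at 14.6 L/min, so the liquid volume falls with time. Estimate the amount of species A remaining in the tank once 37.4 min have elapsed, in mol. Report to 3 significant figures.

10.5 mol

Let m(t) be the amount of species A. Volume: V(t) = V₀ + (Q_in − Q_out) t = 485 − 7.2600 t; V(37.4) = 213.48 L.
Solute balance: dm/dt = 0 − Q_out C = −Q_out m/V(t).
dm/m = −Q_out dt/(V₀ − 7.2600 t); integrating gives ln(m/m₀) = −(Q_out/(Q_in−Q_out)) ln(V/V₀).
m = m₀ (V₀/V)^(Q_out/(Q_in−Q_out)) = 54.8 × (485/213.48)^(-2.0110) = 10.521 mol.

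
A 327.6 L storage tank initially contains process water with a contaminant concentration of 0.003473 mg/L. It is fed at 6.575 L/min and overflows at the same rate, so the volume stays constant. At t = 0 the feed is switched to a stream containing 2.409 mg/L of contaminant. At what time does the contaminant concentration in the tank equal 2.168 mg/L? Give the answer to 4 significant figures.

Species balance: V dC/dt = Q(C_in − C) ⇒ τ = V/Q = 49.8251 min.
C(t) = C_in + (C₀ − C_in) e^(−t/τ). Set C = 2.168 and solve for t:
e^(−t/τ) = (C − C_in)/(C₀ − C_in) = (2.168 − 2.409)/(0.003473 − 2.409) = 0.100186
t = −τ ln(…) = 49.8251 × 2.30073 = 114.634 min.

114.6 min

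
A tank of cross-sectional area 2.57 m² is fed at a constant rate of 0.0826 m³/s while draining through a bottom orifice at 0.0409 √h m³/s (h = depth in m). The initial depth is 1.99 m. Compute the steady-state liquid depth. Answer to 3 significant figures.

Volume balance on the tank: A dh/dt = Q_in − 0.0409 √h. At steady state dh/dt = 0:
Q_in = 0.0409 √h_ss ⇒ √h_ss = 0.0826/0.0409 = 2.0196.
h_ss = 2.0196² = 4.0786 m. (Since h₀ = 1.99 m < h_ss, the level will rise toward this value.)

4.08 m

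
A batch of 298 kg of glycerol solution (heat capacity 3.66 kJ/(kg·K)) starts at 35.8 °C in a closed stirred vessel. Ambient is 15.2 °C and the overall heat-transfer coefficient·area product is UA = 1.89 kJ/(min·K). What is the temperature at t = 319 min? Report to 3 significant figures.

27.1 °C

First-law balance (no shaft work): M c_p dT/dt = −UA(T − T_amb).
dT/dt = (T_ss − T)/τ with T_ss = T_amb = 15.200 °C, τ = M c_p/UA = 298·3.66/1.89 = 577.08 min.
Integrating: T(t) = T_ss + (T₀ − T_ss) e^(−t/τ).
T(319) = 15.200 + (20.600)·0.57535 = 27.052 °C.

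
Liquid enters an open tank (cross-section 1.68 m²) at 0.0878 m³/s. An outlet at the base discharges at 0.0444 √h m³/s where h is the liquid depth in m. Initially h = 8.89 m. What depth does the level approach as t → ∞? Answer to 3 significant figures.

Unsteady balance on liquid volume: A dh/dt = Q_in − 0.0444 √h. At steady state dh/dt = 0:
Q_in = 0.0444 √h_ss ⇒ √h_ss = 0.0878/0.0444 = 1.9775.
h_ss = 1.9775² = 3.9104 m. (Since h₀ = 8.89 m > h_ss, the level will fall toward this value.)

3.91 m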